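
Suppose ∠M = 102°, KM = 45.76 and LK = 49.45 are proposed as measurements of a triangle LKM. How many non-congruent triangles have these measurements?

KM·sin M = 45.76·sin(102°) ≈ 44.76.
Since ∠M is not acute, a triangle exists only if LK > KM; here LK > KM, so there is exactly one triangle.

1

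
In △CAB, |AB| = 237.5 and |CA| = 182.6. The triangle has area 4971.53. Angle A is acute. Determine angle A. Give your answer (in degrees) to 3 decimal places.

13.254

From area = ½·|CA|·|AB|·sin A, we get sin A = 2·area/(|CA|·|AB|) ≈ 0.22927.
Taking the acute solution, ∠A ≈ 13.25°.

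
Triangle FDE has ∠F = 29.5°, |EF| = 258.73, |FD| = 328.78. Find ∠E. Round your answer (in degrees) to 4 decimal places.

By the law of cosines, |DE|² = |EF|² + |FD|² − 2·|EF|·|FD|·cos F = 26963, so |DE| ≈ 164.21.
Law of cosines again: cos E = (|DE|² + |EF|² − |FD|²)/(2·|DE|·|EF|) ≈ -0.16702, so ∠E ≈ 99.61°.

∠E ≈ 99.6146°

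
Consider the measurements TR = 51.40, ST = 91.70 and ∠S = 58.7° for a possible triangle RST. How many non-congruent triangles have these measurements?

ST·sin S = 91.70·sin(58.7°) ≈ 78.35.
Since TR = 51.40 < 78.35 = ST sin S, no triangle exists.

0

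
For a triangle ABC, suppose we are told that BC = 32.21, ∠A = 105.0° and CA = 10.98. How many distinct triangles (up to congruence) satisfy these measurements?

1

CA·sin A = 10.98·sin(105.0°) ≈ 10.61.
Since ∠A is not acute, a triangle exists only if BC > CA; here BC > CA, so there is exactly one triangle.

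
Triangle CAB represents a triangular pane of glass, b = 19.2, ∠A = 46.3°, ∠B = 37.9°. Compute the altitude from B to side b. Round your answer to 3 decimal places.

The third angle is ∠C = 180° − ∠A − ∠B = 95.80°.
Law of sines: c = b·sin C/sin B ≈ 31.096.
Law of sines: a = b·sin A/sin B ≈ 22.597.
Area = ½·b·c·sin A ≈ 215.82.
The altitude from B has length 2·area/b ≈ 22.481.

22.481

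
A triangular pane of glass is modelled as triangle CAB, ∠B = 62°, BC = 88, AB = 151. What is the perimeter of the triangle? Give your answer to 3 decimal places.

373.418

By the law of cosines, CA² = AB² + BC² − 2·AB·BC·cos B = 18068, so CA ≈ 134.42.
Semiperimeter s = (151+88+134.42)/2 = 186.71.
Perimeter = 151 + 88 + 134.42 = 373.42.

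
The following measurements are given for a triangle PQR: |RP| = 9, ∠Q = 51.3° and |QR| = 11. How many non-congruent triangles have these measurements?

|QR|·sin Q = 11·sin(51.3°) ≈ 8.585.
Since |QR| sin Q < |RP| < |QR| (8.585 < 9 < 11), two triangles exist.

2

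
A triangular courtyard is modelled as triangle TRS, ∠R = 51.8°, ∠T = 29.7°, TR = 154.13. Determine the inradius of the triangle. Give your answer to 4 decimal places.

r ≈ 26.4331

The third angle is ∠S = 180° − ∠T − ∠R = 98.50°.
Law of sines: RS = TR·sin T/sin S ≈ 77.213.
Law of sines: ST = TR·sin R/sin S ≈ 122.47.
Area = ½·TR·RS·sin R ≈ 4676.2.
Semiperimeter s = (77.213+122.47+154.13)/2 = 176.91.
Inradius = area/s = 4676.2/176.91 ≈ 26.433.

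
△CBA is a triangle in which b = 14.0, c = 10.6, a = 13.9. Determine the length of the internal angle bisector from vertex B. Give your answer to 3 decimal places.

By the law of cosines, cos B = (a² + c² − b²) / (2·a·c) ≈ 0.37183, so ∠B ≈ 1.190 rad.
The bisector from B has length 2·a·c·cos(∠B/2)/(a+c) ≈ 9.9614.

t_B ≈ 9.961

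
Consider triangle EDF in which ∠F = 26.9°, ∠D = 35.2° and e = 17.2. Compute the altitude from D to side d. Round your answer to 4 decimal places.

7.7819

The third angle is ∠E = 180° − ∠D − ∠F = 117.90°.
Law of sines: d = e·sin D/sin E ≈ 11.219.
Law of sines: f = e·sin F/sin E ≈ 8.8054.
Area = ½·e·d·sin F ≈ 43.651.
The altitude from D has length 2·area/d ≈ 7.7819.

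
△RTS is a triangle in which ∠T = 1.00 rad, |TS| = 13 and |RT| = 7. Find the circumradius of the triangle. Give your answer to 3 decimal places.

6.500

By the law of cosines, |SR|² = |RT|² + |TS|² − 2·|RT|·|TS|·cos T = 119.66, so |SR| ≈ 10.939.
Area = ½·|RT|·|TS|·sin T ≈ 38.287.
Circumradius = |SR|/(2 sin T) ≈ 6.5.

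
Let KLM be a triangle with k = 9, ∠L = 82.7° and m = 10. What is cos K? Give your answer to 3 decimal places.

cos K ≈ 0.704

By the law of cosines, l² = m² + k² − 2·m·k·cos L = 158.13, so l ≈ 12.575.
Law of cosines again: cos K = (l² + m² − k²)/(2·l·m) ≈ 0.70429, so ∠K ≈ 45.23°.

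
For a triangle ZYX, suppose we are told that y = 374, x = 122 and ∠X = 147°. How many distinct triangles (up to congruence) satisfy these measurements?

y·sin X = 374·sin(147°) ≈ 203.7.
Since ∠X is not acute, a triangle exists only if x > y; here x ≤ y, so there is no triangle.

0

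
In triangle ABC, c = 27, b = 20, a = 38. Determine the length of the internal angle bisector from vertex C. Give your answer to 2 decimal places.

By the law of cosines, cos C = (a² + b² − c²) / (2·a·b) ≈ 0.73355, so ∠C ≈ 42.81°.
The bisector from C has length 2·a·b·cos(∠C/2)/(a+b) ≈ 24.399.

t_C ≈ 24.40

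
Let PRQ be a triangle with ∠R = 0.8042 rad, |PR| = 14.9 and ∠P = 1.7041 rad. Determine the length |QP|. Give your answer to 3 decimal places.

18.135

The third angle is ∠Q = π − ∠P − ∠R = 0.6333 rad.
Law of sines: |QP| = |PR|·sin R/sin Q ≈ 18.135.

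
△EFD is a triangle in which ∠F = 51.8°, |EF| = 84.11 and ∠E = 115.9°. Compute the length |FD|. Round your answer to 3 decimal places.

The third angle is ∠D = 180° − ∠E − ∠F = 12.30°.
Law of sines: |FD| = |EF|·sin E/sin D ≈ 355.17.

355.169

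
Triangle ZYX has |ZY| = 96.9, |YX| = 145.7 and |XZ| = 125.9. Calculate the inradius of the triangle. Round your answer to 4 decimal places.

32.6558

Semiperimeter s = (145.7 + 125.9 + 96.9)/2 = 184.25.
Heron's formula: area = √(184.25·38.55·58.35·87.35) ≈ 6016.8.
Inradius = area/s = 6016.8/184.25 ≈ 32.656.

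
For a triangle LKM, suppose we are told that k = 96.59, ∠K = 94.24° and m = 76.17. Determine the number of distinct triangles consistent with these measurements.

m·sin K = 76.17·sin(94.24°) ≈ 75.96.
Since ∠K is not acute, a triangle exists only if k > m; here k > m, so there is exactly one triangle.

1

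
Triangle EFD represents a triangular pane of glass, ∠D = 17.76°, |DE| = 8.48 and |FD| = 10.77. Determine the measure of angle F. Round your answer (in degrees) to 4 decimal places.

By the law of cosines, |EF|² = |FD|² + |DE|² − 2·|FD|·|DE|·cos D = 13.949, so |EF| ≈ 3.7349.
Law of cosines again: cos F = (|EF|² + |FD|² − |DE|²)/(2·|EF|·|FD|) ≈ 0.72135, so ∠F ≈ 43.83°.

∠F ≈ 43.8341°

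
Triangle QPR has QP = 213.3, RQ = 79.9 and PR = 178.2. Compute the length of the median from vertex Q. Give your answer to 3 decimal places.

Median from Q: ½√(2·RQ² + 2·QP² − PR²) ≈ 134.17.

m_Q ≈ 134.170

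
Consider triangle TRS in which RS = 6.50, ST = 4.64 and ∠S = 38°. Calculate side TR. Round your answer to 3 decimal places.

4.031

By the law of cosines, TR² = RS² + ST² − 2·RS·ST·cos S = 16.247, so TR ≈ 4.0307.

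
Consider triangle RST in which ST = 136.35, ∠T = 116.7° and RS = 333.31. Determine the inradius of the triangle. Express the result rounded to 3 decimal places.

r ≈ 42.204

Law of sines: sin R = ST·sin T/RS ≈ 0.36546.
Since RS ≥ ST, only the acute value applies: ∠R ≈ 21.44°.
Then ∠S = 180° − ∠T − ∠R ≈ 41.86°.
Law of sines gives TR = RS·sin S/sin T ≈ 248.99.
Area = ½·RS·ST·sin S ≈ 15165.
Semiperimeter s = (136.35+248.99+333.31)/2 = 359.32.
Inradius = area/s = 15165/359.32 ≈ 42.204.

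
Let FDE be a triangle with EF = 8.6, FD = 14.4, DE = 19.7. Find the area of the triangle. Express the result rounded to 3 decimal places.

area ≈ 55.871

Semiperimeter s = (19.7 + 8.6 + 14.4)/2 = 21.35.
Heron's formula: area = √(21.35·1.65·12.75·6.95) ≈ 55.871.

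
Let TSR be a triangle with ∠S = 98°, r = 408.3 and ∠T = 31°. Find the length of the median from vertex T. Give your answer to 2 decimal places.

m_T ≈ 447.65

The third angle is ∠R = 180° − ∠T − ∠S = 51.00°.
Law of sines: t = r·sin T/sin R ≈ 270.59.
Law of sines: s = r·sin S/sin R ≈ 520.27.
Median from T: ½√(2·s² + 2·r² − t²) ≈ 447.65.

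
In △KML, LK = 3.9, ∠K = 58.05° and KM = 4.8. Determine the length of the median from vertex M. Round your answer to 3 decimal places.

4.115

By the law of cosines, ML² = LK² + KM² − 2·LK·KM·cos K = 18.438, so ML ≈ 4.2939.
Median from M: ½√(2·KM² + 2·ML² − LK²) ≈ 4.1154.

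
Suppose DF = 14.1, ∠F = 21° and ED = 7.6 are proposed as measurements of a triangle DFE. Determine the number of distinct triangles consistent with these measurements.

DF·sin F = 14.1·sin(21°) ≈ 5.053.
Since DF sin F < ED < DF (5.053 < 7.6 < 14.1), two triangles exist.

2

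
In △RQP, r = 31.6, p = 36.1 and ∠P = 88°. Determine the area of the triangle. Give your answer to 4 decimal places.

area ≈ 293.5724

Law of sines: sin R = r·sin P/p ≈ 0.87481.
Since p ≥ r, only the acute value applies: ∠R ≈ 61.02°.
Then ∠Q = 180° − ∠P − ∠R ≈ 30.98°.
Law of sines gives q = p·sin Q/sin P ≈ 18.592.
Area = ½·p·r·sin Q ≈ 293.57.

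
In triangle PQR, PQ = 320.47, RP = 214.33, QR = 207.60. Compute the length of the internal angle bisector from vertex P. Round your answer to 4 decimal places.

241.5291

By the law of cosines, cos P = (RP² + PQ² − QR²) / (2·RP·PQ) ≈ 0.76828, so ∠P ≈ 39.80°.
The bisector from P has length 2·RP·PQ·cos(∠P/2)/(RP+PQ) ≈ 241.53.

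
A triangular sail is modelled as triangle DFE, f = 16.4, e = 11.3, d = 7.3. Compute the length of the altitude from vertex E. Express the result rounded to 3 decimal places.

Semiperimeter s = (7.3 + 16.4 + 11.3)/2 = 17.5.
Heron's formula: area = √(17.5·10.2·1.1·6.2) ≈ 34.891.
The altitude from E has length 2·area/e ≈ 6.1754.

h_E ≈ 6.175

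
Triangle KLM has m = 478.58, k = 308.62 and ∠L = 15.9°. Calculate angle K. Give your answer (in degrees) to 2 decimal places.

By the law of cosines, l² = m² + k² − 2·m·k·cos L = 40188, so l ≈ 200.47.
Law of cosines again: cos K = (l² + m² − k²)/(2·l·m) ≈ 0.90671, so ∠K ≈ 24.95°.

∠K ≈ 24.95°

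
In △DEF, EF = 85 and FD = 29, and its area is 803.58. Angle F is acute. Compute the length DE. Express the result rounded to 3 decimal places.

65.787

From area = ½·EF·FD·sin F, we get sin F = 2·area/(EF·FD) ≈ 0.65199.
Taking the acute solution, ∠F ≈ 40.69°.
Law of cosines then gives DE ≈ 65.787.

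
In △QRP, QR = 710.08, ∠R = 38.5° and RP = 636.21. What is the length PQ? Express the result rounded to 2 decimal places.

449.30

By the law of cosines, PQ² = QR² + RP² − 2·QR·RP·cos R = 2.0187e+05, so PQ ≈ 449.3.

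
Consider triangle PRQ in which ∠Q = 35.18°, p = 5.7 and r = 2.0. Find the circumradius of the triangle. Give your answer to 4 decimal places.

3.6670

By the law of cosines, q² = p² + r² − 2·p·r·cos Q = 17.855, so q ≈ 4.2255.
Area = ½·p·r·sin Q ≈ 3.284.
Circumradius = q/(2 sin Q) ≈ 3.667.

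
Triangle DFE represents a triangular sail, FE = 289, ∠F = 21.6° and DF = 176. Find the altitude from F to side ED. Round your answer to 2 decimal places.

h_F ≈ 132.69

By the law of cosines, ED² = DF² + FE² − 2·DF·FE·cos F = 19913, so ED ≈ 141.11.
Area = ½·DF·FE·sin F ≈ 9362.1.
The altitude from F has length 2·area/ED ≈ 132.69.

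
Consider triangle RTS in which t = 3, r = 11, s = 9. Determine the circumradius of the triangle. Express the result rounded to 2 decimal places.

6.72

By the law of cosines, cos R = (t² + s² − r²) / (2·t·s) ≈ -0.57407, so ∠R ≈ 125.03°.
Circumradius = r/(2 sin R) ≈ 6.7171.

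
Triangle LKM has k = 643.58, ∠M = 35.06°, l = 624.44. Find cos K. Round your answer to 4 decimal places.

cos K ≈ 0.2553

By the law of cosines, m² = l² + k² − 2·l·k·cos M = 1.4621e+05, so m ≈ 382.37.
Law of cosines again: cos K = (m² + l² − k²)/(2·m·l) ≈ 0.25535, so ∠K ≈ 75.21°.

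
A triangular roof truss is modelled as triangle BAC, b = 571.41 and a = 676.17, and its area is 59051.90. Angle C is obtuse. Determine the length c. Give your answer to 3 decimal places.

1232.668

From area = ½·b·a·sin C, we get sin C = 2·area/(b·a) ≈ 0.30568.
Taking the obtuse solution, ∠C ≈ 162.20°.
Law of cosines then gives c ≈ 1232.7.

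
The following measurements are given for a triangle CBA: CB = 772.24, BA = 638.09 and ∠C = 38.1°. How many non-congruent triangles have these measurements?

2

CB·sin C = 772.24·sin(38.1°) ≈ 476.5.
Since CB sin C < BA < CB (476.5 < 638.09 < 772.24), two triangles exist.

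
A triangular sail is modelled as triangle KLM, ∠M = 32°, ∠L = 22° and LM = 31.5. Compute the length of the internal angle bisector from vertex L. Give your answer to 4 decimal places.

The third angle is ∠K = 180° − ∠L − ∠M = 126.00°.
Law of sines: MK = LM·sin L/sin K ≈ 14.586.
Law of sines: KL = LM·sin M/sin K ≈ 20.633.
The bisector from L has length 2·KL·LM·cos(∠L/2)/(KL+LM) ≈ 24.476.

t_L ≈ 24.4758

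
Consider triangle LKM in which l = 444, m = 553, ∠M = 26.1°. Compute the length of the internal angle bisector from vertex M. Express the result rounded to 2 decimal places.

Law of sines: sin L = l·sin M/m ≈ 0.35322.
Since m ≥ l, only the acute value applies: ∠L ≈ 20.68°.
Then ∠K = 180° − ∠M − ∠L ≈ 133.22°.
Law of sines gives k = m·sin K/sin M ≈ 916.08.
The bisector from M has length 2·l·k·cos(∠M/2)/(l+k) ≈ 582.66.

t_M ≈ 582.66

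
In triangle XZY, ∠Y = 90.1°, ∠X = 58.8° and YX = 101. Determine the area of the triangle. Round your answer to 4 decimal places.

area ≈ 8446.2677

The third angle is ∠Z = 180° − ∠Y − ∠X = 31.10°.
Law of sines: ZY = YX·sin X/sin Z ≈ 167.25.
Law of sines: XZ = YX·sin Y/sin Z ≈ 195.53.
Area = ½·YX·ZY·sin Y ≈ 8446.3.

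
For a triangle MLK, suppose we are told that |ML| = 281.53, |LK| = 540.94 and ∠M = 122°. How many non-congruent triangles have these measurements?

|ML|·sin M = 281.53·sin(122°) ≈ 238.8.
Since ∠M is not acute, a triangle exists only if |LK| > |ML|; here |LK| > |ML|, so there is exactly one triangle.

1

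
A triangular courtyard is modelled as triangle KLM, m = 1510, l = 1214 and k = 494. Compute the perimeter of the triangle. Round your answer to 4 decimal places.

Perimeter = 494 + 1214 + 1510 = 3218.

3218.0000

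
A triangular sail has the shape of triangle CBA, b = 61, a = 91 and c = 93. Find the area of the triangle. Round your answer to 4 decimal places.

area ≈ 2645.8906

Semiperimeter s = (93 + 61 + 91)/2 = 122.5.
Heron's formula: area = √(122.5·29.5·61.5·31.5) ≈ 2645.9.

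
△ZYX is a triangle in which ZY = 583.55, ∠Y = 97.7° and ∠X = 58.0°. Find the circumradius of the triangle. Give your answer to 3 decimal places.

The third angle is ∠Z = 180° − ∠Y − ∠X = 24.30°.
Law of sines: YX = ZY·sin Z/sin X ≈ 283.17.
Law of sines: XZ = ZY·sin Y/sin X ≈ 681.91.
Circumradius = ZY/(2 sin X) ≈ 344.05.

R ≈ 344.055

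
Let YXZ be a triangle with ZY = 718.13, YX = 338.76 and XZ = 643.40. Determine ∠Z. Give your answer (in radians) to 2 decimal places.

By the law of cosines, cos Z = (XZ² + ZY² − YX²) / (2·XZ·ZY) ≈ 0.88186, so ∠Z ≈ 0.4910 rad.

0.49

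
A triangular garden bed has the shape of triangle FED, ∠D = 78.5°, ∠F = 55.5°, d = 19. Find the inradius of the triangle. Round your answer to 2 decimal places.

The third angle is ∠E = 180° − ∠D − ∠F = 46.00°.
Law of sines: f = d·sin F/sin D ≈ 15.979.
Law of sines: e = d·sin E/sin D ≈ 13.947.
Area = ½·d·f·sin E ≈ 109.2.
Semiperimeter s = (15.979+13.947+19)/2 = 24.463.
Inradius = area/s = 109.2/24.463 ≈ 4.4637.

4.46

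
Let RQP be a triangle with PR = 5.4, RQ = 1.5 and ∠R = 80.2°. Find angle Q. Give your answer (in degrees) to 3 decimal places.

By the law of cosines, QP² = PR² + RQ² − 2·PR·RQ·cos R = 28.653, so QP ≈ 5.3528.
Law of cosines again: cos Q = (RQ² + QP² − PR²)/(2·RQ·QP) ≈ 0.10852, so ∠Q ≈ 83.77°.

∠Q ≈ 83.770°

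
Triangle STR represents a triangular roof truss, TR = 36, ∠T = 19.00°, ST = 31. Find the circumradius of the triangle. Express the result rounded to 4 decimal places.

18.5951

By the law of cosines, RS² = ST² + TR² − 2·ST·TR·cos T = 146.6, so RS ≈ 12.108.
Area = ½·ST·TR·sin T ≈ 181.67.
Circumradius = RS/(2 sin T) ≈ 18.595.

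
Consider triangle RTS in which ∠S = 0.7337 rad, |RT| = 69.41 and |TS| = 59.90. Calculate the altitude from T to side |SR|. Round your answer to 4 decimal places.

h_T ≈ 40.1104

Law of sines: sin R = |TS|·sin S/|RT| ≈ 0.57788.
Since |RT| ≥ |TS|, only the acute value applies: ∠R ≈ 0.6161 rad.
Then ∠T = π − ∠S − ∠R ≈ 1.7918 rad.
Law of sines gives |SR| = |RT|·sin T/sin S ≈ 101.14.
Area = ½·|RT|·|TS|·sin T ≈ 2028.3.
The altitude from T has length 2·area/|SR| ≈ 40.11.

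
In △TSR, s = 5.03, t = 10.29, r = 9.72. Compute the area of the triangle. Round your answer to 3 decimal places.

Semiperimeter p = (10.29 + 5.03 + 9.72)/2 = 12.52.
Heron's formula: area = √(12.52·2.23·7.49·2.8) ≈ 24.198.

area ≈ 24.198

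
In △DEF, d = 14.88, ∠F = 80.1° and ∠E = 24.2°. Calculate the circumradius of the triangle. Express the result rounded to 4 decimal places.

7.6779

The third angle is ∠D = 180° − ∠E − ∠F = 75.70°.
Law of sines: e = d·sin E/sin D ≈ 6.2947.
Law of sines: f = d·sin F/sin D ≈ 15.127.
Circumradius = d/(2 sin D) ≈ 7.6779.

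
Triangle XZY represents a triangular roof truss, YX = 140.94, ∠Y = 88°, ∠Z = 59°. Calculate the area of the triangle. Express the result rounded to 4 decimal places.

area ≈ 6306.9163

The third angle is ∠X = 180° − ∠Z − ∠Y = 33.00°.
Law of sines: ZY = YX·sin X/sin Z ≈ 89.552.
Law of sines: XZ = YX·sin Y/sin Z ≈ 164.33.
Area = ½·YX·ZY·sin Y ≈ 6306.9.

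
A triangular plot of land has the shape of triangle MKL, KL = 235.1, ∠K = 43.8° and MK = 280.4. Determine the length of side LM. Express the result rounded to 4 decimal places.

By the law of cosines, LM² = MK² + KL² − 2·MK·KL·cos K = 38736, so LM ≈ 196.82.

196.8155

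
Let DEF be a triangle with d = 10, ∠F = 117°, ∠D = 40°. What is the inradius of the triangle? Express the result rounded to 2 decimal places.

1.81

The third angle is ∠E = 180° − ∠F − ∠D = 23.00°.
Law of sines: e = d·sin E/sin D ≈ 6.0787.
Law of sines: f = d·sin F/sin D ≈ 13.862.
Area = ½·d·e·sin F ≈ 27.081.
Semiperimeter s = (10+6.0787+13.862)/2 = 14.97.
Inradius = area/s = 27.081/14.97 ≈ 1.809.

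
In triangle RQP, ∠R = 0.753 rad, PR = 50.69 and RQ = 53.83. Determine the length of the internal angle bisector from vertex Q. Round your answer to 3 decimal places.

38.076

By the law of cosines, QP² = PR² + RQ² − 2·PR·RQ·cos R = 1485.3, so QP ≈ 38.539.
Law of cosines again: cos Q = (RQ² + QP² − PR²)/(2·RQ·QP) ≈ 0.43707, so ∠Q ≈ 1.118 rad.
The bisector from Q has length 2·RQ·QP·cos(∠Q/2)/(RQ+QP) ≈ 38.076.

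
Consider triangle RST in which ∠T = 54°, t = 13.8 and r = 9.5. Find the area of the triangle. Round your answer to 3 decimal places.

Law of sines: sin R = r·sin T/t ≈ 0.55693.
Since t ≥ r, only the acute value applies: ∠R ≈ 33.84°.
Then ∠S = 180° − ∠T − ∠R ≈ 92.16°.
Law of sines gives s = t·sin S/sin T ≈ 17.046.
Area = ½·t·r·sin S ≈ 65.504.

area ≈ 65.504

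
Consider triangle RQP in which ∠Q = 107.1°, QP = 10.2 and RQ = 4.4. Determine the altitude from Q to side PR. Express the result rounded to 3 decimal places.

By the law of cosines, PR² = RQ² + QP² − 2·RQ·QP·cos Q = 149.79, so PR ≈ 12.239.
Area = ½·RQ·QP·sin Q ≈ 21.448.
The altitude from Q has length 2·area/PR ≈ 3.5049.

h_Q ≈ 3.505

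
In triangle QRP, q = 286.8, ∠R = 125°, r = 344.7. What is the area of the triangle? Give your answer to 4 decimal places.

area ≈ 10306.2182

Law of sines: sin Q = q·sin R/r ≈ 0.68156.
Since r ≥ q, only the acute value applies: ∠Q ≈ 42.97°.
Then ∠P = 180° − ∠R − ∠Q ≈ 12.03°.
Law of sines gives p = r·sin P/sin R ≈ 87.738.
Area = ½·r·q·sin P ≈ 10306.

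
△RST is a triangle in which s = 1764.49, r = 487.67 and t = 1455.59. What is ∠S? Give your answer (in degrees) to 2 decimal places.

By the law of cosines, cos S = (t² + r² − s²) / (2·t·r) ≈ -0.53311, so ∠S ≈ 122.22°.

∠S ≈ 122.22°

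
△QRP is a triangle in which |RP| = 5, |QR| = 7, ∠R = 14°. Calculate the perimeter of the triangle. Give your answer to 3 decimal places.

By the law of cosines, |PQ|² = |QR|² + |RP|² − 2·|QR|·|RP|·cos R = 6.0793, so |PQ| ≈ 2.4656.
Semiperimeter s = (5+2.4656+7)/2 = 7.2328.
Perimeter = 5 + 2.4656 + 7 = 14.466.

14.466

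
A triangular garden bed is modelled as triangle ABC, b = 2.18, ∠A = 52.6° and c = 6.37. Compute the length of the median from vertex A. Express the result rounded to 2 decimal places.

3.94

By the law of cosines, a² = b² + c² − 2·b·c·cos A = 28.461, so a ≈ 5.3348.
Median from A: ½√(2·b² + 2·c² − a²) ≈ 3.9433.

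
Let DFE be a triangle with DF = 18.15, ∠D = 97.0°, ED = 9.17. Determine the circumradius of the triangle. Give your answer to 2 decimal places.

By the law of cosines, FE² = ED² + DF² − 2·ED·DF·cos D = 454.08, so FE ≈ 21.309.
Area = ½·ED·DF·sin D ≈ 82.597.
Circumradius = FE/(2 sin D) ≈ 10.735.

10.73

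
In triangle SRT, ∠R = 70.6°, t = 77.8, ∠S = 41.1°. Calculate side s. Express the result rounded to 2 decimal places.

The third angle is ∠T = 180° − ∠S − ∠R = 68.30°.
Law of sines: s = t·sin S/sin T ≈ 55.045.

55.04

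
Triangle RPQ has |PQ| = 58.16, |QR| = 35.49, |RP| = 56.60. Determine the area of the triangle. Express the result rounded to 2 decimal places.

area ≈ 967.36

Semiperimeter s = (58.16 + 35.49 + 56.6)/2 = 75.125.
Heron's formula: area = √(75.125·16.965·39.635·18.525) ≈ 967.36.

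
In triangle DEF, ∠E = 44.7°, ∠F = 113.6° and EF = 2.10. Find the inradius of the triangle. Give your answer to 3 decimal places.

The third angle is ∠D = 180° − ∠E − ∠F = 21.70°.
Law of sines: FD = EF·sin E/sin D ≈ 3.995.
Law of sines: DE = EF·sin F/sin D ≈ 5.2045.
Area = ½·EF·FD·sin F ≈ 3.8439.
Semiperimeter s = (2.1+3.995+5.2045)/2 = 5.6498.
Inradius = area/s = 3.8439/5.6498 ≈ 0.68036.

0.680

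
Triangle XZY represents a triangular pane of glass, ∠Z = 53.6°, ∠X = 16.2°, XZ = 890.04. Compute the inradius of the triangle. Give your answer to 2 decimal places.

The third angle is ∠Y = 180° − ∠X − ∠Z = 110.20°.
Law of sines: ZY = XZ·sin X/sin Y ≈ 264.59.
Law of sines: YX = XZ·sin Z/sin Y ≈ 763.34.
Area = ½·XZ·ZY·sin Z ≈ 94774.
Semiperimeter s = (264.59+763.34+890.04)/2 = 958.98.
Inradius = area/s = 94774/958.98 ≈ 98.827.

r ≈ 98.83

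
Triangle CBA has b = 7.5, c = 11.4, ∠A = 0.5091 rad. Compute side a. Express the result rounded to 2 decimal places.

By the law of cosines, a² = c² + b² − 2·c·b·cos A = 36.896, so a ≈ 6.0742.

6.07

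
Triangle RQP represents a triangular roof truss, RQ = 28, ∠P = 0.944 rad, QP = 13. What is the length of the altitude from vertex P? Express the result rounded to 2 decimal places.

h_P ≈ 12.62

Law of sines: sin R = QP·sin P/RQ ≈ 0.37603.
Since RQ ≥ QP, only the acute value applies: ∠R ≈ 0.386 rad.
Then ∠Q = π − ∠P − ∠R ≈ 1.812 rad.
Law of sines gives PR = RQ·sin Q/sin P ≈ 33.57.
Area = ½·RQ·QP·sin Q ≈ 176.73.
The altitude from P has length 2·area/RQ ≈ 12.623.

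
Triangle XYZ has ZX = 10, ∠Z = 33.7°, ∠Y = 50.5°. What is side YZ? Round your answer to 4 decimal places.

The third angle is ∠X = 180° − ∠Y − ∠Z = 95.80°.
Law of sines: YZ = ZX·sin X/sin Y ≈ 12.893.

12.8933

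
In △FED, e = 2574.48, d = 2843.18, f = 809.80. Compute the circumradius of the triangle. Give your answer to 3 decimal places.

R ≈ 1448.497

By the law of cosines, cos F = (e² + d² − f²) / (2·e·d) ≈ 0.96014, so ∠F ≈ 16.23°.
Circumradius = f/(2 sin F) ≈ 1448.5.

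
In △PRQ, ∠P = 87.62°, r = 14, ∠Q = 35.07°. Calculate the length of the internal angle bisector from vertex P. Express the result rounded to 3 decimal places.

8.198

The third angle is ∠R = 180° − ∠Q − ∠P = 57.31°.
Law of sines: p = r·sin P/sin R ≈ 16.621.
Law of sines: q = r·sin Q/sin R ≈ 9.558.
The bisector from P has length 2·r·q·cos(∠P/2)/(r+q) ≈ 8.198.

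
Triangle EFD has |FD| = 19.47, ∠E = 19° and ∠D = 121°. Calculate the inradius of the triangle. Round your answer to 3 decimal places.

5.876

The third angle is ∠F = 180° − ∠D − ∠E = 40.00°.
Law of sines: |DE| = |FD|·sin F/sin E ≈ 38.441.
Law of sines: |EF| = |FD|·sin D/sin E ≈ 51.261.
Area = ½·|FD|·|DE|·sin D ≈ 320.77.
Semiperimeter s = (19.47+38.441+51.261)/2 = 54.586.
Inradius = area/s = 320.77/54.586 ≈ 5.8764.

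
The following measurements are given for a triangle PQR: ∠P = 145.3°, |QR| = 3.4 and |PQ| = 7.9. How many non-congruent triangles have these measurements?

|PQ|·sin P = 7.9·sin(145.3°) ≈ 4.497.
Since ∠P is not acute, a triangle exists only if |QR| > |PQ|; here |QR| ≤ |PQ|, so there is no triangle.

0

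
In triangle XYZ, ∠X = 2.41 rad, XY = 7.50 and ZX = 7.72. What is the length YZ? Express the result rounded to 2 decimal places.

14.21

By the law of cosines, YZ² = ZX² + XY² − 2·ZX·XY·cos X = 202.02, so YZ ≈ 14.213.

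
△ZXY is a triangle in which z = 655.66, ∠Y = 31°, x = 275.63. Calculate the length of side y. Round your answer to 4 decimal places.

By the law of cosines, y² = z² + x² − 2·z·x·cos Y = 1.9605e+05, so y ≈ 442.77.

442.7732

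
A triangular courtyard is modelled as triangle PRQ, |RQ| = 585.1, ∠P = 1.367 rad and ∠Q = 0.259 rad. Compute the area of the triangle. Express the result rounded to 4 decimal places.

area ≈ 44697.5161

The third angle is ∠R = π − ∠Q − ∠P = 1.516 rad.
Law of sines: |QP| = |RQ|·sin R/sin P ≈ 596.55.
Law of sines: |PR| = |RQ|·sin Q/sin P ≈ 153.02.
Area = ½·|RQ|·|QP|·sin Q ≈ 44698.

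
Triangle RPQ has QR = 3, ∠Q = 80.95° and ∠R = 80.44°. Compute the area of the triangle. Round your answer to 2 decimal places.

13.73

The third angle is ∠P = 180° − ∠Q − ∠R = 18.61°.
Law of sines: PQ = QR·sin R/sin P ≈ 9.2702.
Law of sines: RP = QR·sin Q/sin P ≈ 9.2837.
Area = ½·QR·PQ·sin Q ≈ 13.732.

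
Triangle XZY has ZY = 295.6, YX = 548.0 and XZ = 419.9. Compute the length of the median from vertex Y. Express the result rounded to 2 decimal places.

Median from Y: ½√(2·ZY² + 2·YX² − XZ²) ≈ 386.99.

m_Y ≈ 386.99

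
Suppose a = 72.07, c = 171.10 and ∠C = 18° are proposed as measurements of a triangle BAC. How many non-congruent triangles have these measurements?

1

a·sin C = 72.07·sin(18°) ≈ 22.27.
Since c ≥ a, exactly one triangle exists.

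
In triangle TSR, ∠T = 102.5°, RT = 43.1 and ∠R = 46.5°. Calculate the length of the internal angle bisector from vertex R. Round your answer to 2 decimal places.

The third angle is ∠S = 180° − ∠R − ∠T = 31.00°.
Law of sines: SR = RT·sin T/sin S ≈ 81.7.
Law of sines: TS = RT·sin R/sin S ≈ 60.702.
The bisector from R has length 2·SR·RT·cos(∠R/2)/(SR+RT) ≈ 51.848.

t_R ≈ 51.85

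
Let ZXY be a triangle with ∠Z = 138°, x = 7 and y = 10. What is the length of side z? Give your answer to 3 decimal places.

By the law of cosines, z² = x² + y² − 2·x·y·cos Z = 253.04, so z ≈ 15.907.

15.907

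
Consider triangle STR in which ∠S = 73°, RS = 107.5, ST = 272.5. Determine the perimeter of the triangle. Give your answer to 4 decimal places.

642.0747

By the law of cosines, TR² = RS² + ST² − 2·RS·ST·cos S = 68683, so TR ≈ 262.07.
Semiperimeter s = (262.07+107.5+272.5)/2 = 321.04.
Perimeter = 262.07 + 107.5 + 272.5 = 642.07.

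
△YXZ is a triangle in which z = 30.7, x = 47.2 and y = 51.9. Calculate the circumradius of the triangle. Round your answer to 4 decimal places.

26.3084

By the law of cosines, cos Y = (x² + z² − y²) / (2·x·z) ≈ 0.16450, so ∠Y ≈ 80.53°.
Circumradius = y/(2 sin Y) ≈ 26.308.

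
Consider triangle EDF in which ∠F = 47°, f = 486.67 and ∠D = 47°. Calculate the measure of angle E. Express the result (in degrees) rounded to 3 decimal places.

86.000

The third angle is ∠E = 180° − ∠D − ∠F = 86.00°.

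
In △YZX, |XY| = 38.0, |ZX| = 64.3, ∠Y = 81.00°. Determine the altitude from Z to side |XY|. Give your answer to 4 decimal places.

Law of sines: sin Z = |XY|·sin Y/|ZX| ≈ 0.58370.
Since |ZX| ≥ |XY|, only the acute value applies: ∠Z ≈ 35.71°.
Then ∠X = 180° − ∠Y − ∠Z ≈ 63.29°.
Law of sines gives |YZ| = |ZX|·sin X/sin Y ≈ 58.154.
Area = ½·|ZX|·|XY|·sin X ≈ 1091.3.
The altitude from Z has length 2·area/|XY| ≈ 57.438.

h_Z ≈ 57.4380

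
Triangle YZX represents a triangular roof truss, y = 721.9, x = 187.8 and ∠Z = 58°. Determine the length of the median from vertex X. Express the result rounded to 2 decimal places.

By the law of cosines, z² = x² + y² − 2·x·y·cos Z = 4.1272e+05, so z ≈ 642.44.
Median from X: ½√(2·y² + 2·z² − x²) ≈ 676.84.

676.84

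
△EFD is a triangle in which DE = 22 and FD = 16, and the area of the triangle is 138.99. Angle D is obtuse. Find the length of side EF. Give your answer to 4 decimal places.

34.2328

From area = ½·FD·DE·sin D, we get sin D = 2·area/(FD·DE) ≈ 0.78972.
Taking the obtuse solution, ∠D ≈ 127.84°.
Law of cosines then gives EF ≈ 34.233.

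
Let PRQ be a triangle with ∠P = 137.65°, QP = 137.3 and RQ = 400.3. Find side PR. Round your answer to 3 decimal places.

287.997

Law of sines: sin R = QP·sin P/RQ ≈ 0.23106.
Since RQ ≥ QP, only the acute value applies: ∠R ≈ 13.36°.
Then ∠Q = 180° − ∠P − ∠R ≈ 28.99°.
Law of sines gives PR = RQ·sin Q/sin P ≈ 288.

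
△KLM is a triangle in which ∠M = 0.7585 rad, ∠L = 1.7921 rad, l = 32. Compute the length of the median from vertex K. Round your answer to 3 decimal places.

26.134

The third angle is ∠K = π − ∠L − ∠M = 0.5910 rad.
Law of sines: k = l·sin K/sin L ≈ 18.276.
Law of sines: m = l·sin M/sin L ≈ 22.561.
Median from K: ½√(2·l² + 2·m² − k²) ≈ 26.134.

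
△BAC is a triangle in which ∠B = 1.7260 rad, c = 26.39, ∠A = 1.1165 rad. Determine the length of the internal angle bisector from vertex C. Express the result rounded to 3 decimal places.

t_C ≈ 83.352

The third angle is ∠C = π − ∠B − ∠A = 0.2991 rad.
Law of sines: b = c·sin B/sin C ≈ 88.486.
Law of sines: a = c·sin A/sin C ≈ 80.479.
The bisector from C has length 2·b·a·cos(∠C/2)/(b+a) ≈ 83.352.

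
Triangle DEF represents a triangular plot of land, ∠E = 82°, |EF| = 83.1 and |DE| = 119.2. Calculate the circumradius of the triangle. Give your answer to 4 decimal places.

68.4099

By the law of cosines, |FD|² = |DE|² + |EF|² − 2·|DE|·|EF|·cos E = 18357, so |FD| ≈ 135.49.
Area = ½·|DE|·|EF|·sin E ≈ 4904.6.
Circumradius = |FD|/(2 sin E) ≈ 68.41.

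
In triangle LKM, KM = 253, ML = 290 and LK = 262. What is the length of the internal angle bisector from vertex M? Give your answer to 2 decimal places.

t_M ≈ 237.25

By the law of cosines, cos M = (KM² + ML² − LK²) / (2·KM·ML) ≈ 0.54154, so ∠M ≈ 57.21°.
The bisector from M has length 2·KM·ML·cos(∠M/2)/(KM+ML) ≈ 237.25.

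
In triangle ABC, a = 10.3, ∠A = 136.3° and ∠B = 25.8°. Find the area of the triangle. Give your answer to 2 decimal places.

The third angle is ∠C = 180° − ∠A − ∠B = 17.90°.
Law of sines: b = a·sin B/sin A ≈ 6.4886.
Law of sines: c = a·sin C/sin A ≈ 4.5822.
Area = ½·a·b·sin C ≈ 10.271.

area ≈ 10.27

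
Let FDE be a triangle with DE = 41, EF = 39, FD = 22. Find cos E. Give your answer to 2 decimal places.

By the law of cosines, cos E = (DE² + EF² − FD²) / (2·DE·EF) ≈ 0.84991, so ∠E ≈ 31.80°.

0.85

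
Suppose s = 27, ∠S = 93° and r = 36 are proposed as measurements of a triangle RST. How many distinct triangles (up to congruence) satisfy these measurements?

0

r·sin S = 36·sin(93°) ≈ 35.95.
Since ∠S is not acute, a triangle exists only if s > r; here s ≤ r, so there is no triangle.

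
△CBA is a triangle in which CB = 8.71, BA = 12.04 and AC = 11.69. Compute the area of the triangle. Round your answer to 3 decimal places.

Semiperimeter s = (12.04 + 11.69 + 8.71)/2 = 16.22.
Heron's formula: area = √(16.22·4.18·4.53·7.51) ≈ 48.027.

48.027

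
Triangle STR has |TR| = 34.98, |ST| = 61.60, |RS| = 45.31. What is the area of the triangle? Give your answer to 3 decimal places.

Semiperimeter s = (34.98 + 45.31 + 61.6)/2 = 70.945.
Heron's formula: area = √(70.945·35.965·25.635·9.345) ≈ 781.82.

area ≈ 781.821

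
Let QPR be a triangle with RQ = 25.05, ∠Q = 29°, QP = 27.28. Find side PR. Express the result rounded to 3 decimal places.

13.279

By the law of cosines, PR² = RQ² + QP² − 2·RQ·QP·cos Q = 176.33, so PR ≈ 13.279.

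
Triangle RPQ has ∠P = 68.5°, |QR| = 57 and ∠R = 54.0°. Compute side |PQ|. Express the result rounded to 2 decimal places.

49.56

The third angle is ∠Q = 180° − ∠R − ∠P = 57.50°.
Law of sines: |PQ| = |QR|·sin R/sin P ≈ 49.563.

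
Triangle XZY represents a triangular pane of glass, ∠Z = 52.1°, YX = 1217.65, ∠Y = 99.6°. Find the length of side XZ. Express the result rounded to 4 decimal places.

1521.5084

The third angle is ∠X = 180° − ∠Z − ∠Y = 28.30°.
Law of sines: XZ = YX·sin Y/sin Z ≈ 1521.5.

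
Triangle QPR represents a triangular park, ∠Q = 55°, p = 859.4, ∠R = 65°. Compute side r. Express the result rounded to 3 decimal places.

899.374

The third angle is ∠P = 180° − ∠R − ∠Q = 60.00°.
Law of sines: r = p·sin R/sin P ≈ 899.37.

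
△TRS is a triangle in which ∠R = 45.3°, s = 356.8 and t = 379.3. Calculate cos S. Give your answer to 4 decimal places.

By the law of cosines, r² = s² + t² − 2·s·t·cos R = 80788, so r ≈ 284.23.
Law of cosines again: cos S = (t² + r² − s²)/(2·t·r) ≈ 0.45149, so ∠S ≈ 63.16°.

0.4515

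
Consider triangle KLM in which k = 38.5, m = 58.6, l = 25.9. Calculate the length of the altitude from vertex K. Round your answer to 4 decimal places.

Semiperimeter s = (38.5 + 25.9 + 58.6)/2 = 61.5.
Heron's formula: area = √(61.5·23·35.6·2.9) ≈ 382.14.
The altitude from K has length 2·area/k ≈ 19.852.

h_K ≈ 19.8516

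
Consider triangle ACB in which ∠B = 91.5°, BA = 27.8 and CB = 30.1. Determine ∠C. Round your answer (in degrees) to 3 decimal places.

∠C ≈ 42.034°

By the law of cosines, AC² = CB² + BA² − 2·CB·BA·cos B = 1722.7, so AC ≈ 41.505.
Law of cosines again: cos C = (AC² + CB² − BA²)/(2·AC·CB) ≈ 0.74275, so ∠C ≈ 42.03°.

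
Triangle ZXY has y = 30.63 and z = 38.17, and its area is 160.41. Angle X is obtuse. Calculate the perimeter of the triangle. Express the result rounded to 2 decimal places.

From area = ½·y·z·sin X, we get sin X = 2·area/(y·z) ≈ 0.27441.
Taking the obtuse solution, ∠X ≈ 164.07°.
Law of cosines then gives x ≈ 68.145.
Perimeter = 38.17 + 68.145 + 30.63 = 136.94.

136.94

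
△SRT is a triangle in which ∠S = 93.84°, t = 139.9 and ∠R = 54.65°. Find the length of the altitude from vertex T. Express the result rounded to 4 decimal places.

The third angle is ∠T = 180° − ∠S − ∠R = 31.51°.
Law of sines: s = t·sin S/sin T ≈ 267.07.
Law of sines: r = t·sin R/sin T ≈ 218.33.
Area = ½·t·s·sin R ≈ 15238.
The altitude from T has length 2·area/t ≈ 217.83.

h_T ≈ 217.8350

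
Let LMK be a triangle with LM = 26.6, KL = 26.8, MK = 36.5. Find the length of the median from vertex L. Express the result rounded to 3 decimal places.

Median from L: ½√(2·KL² + 2·LM² − MK²) ≈ 19.489.

m_L ≈ 19.489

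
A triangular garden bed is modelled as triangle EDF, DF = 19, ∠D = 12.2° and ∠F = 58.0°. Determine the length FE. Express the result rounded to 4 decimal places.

The third angle is ∠E = 180° − ∠D − ∠F = 109.80°.
Law of sines: FE = DF·sin D/sin E ≈ 4.2675.

4.2675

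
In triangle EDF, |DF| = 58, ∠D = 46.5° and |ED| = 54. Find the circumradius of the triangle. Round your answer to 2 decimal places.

By the law of cosines, |FE|² = |ED|² + |DF|² − 2·|ED|·|DF|·cos D = 1968.1, so |FE| ≈ 44.364.
Area = ½·|ED|·|DF|·sin D ≈ 1135.9.
Circumradius = |FE|/(2 sin D) ≈ 30.58.

R ≈ 30.58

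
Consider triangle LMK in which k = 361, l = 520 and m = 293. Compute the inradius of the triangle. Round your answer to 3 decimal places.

Semiperimeter s = (520 + 293 + 361)/2 = 587.
Heron's formula: area = √(587·67·294·226) ≈ 51119.
Inradius = area/s = 51119/587 ≈ 87.086.

87.086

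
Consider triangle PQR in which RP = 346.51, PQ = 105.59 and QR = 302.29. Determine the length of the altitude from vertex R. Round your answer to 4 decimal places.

h_R ≈ 290.6548

Semiperimeter s = (302.29 + 346.51 + 105.59)/2 = 377.19.
Heron's formula: area = √(377.19·74.905·30.685·271.61) ≈ 15345.
The altitude from R has length 2·area/PQ ≈ 290.65.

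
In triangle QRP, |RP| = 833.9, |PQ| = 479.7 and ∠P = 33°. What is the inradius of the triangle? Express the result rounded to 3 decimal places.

By the law of cosines, |QR|² = |RP|² + |PQ|² − 2·|RP|·|PQ|·cos P = 2.5453e+05, so |QR| ≈ 504.51.
Area = ½·|RP|·|PQ|·sin P ≈ 1.0893e+05.
Semiperimeter s = (833.9+479.7+504.51)/2 = 909.05.
Inradius = area/s = 1.0893e+05/909.05 ≈ 119.83.

119.832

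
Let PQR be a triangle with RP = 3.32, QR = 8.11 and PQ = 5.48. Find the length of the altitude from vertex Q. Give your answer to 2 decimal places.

h_Q ≈ 4.02

Semiperimeter s = (8.11 + 3.32 + 5.48)/2 = 8.455.
Heron's formula: area = √(8.455·0.345·5.135·2.975) ≈ 6.6754.
The altitude from Q has length 2·area/RP ≈ 4.0214.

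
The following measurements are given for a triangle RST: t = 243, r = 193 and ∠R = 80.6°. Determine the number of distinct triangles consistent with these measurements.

t·sin R = 243·sin(80.6°) ≈ 239.7.
Since r = 193 < 239.7 = t sin R, no triangle exists.

0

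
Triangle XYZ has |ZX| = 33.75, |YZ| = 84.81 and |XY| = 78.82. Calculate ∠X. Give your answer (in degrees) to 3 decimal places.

By the law of cosines, cos X = (|ZX|² + |XY|² − |YZ|²) / (2·|ZX|·|XY|) ≈ 0.02987, so ∠X ≈ 88.29°.

∠X ≈ 88.288°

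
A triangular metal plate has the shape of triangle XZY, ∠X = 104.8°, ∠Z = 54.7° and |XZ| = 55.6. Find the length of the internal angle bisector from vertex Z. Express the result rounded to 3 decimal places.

The third angle is ∠Y = 180° − ∠X − ∠Z = 20.50°.
Law of sines: |ZY| = |XZ|·sin X/sin Y ≈ 153.5.
Law of sines: |YX| = |XZ|·sin Z/sin Y ≈ 129.57.
The bisector from Z has length 2·|XZ|·|ZY|·cos(∠Z/2)/(|XZ|+|ZY|) ≈ 72.506.

t_Z ≈ 72.506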